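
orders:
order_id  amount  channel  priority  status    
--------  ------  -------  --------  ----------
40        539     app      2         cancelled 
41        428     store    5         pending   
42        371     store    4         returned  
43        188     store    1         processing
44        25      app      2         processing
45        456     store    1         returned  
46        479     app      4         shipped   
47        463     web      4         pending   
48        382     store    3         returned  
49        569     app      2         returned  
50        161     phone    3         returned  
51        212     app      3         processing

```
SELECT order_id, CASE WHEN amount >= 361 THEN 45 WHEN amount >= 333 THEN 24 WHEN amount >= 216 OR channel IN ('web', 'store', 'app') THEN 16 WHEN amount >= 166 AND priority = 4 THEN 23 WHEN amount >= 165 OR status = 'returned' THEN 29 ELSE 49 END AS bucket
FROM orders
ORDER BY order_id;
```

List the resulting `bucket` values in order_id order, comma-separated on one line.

45, 45, 45, 16, 16, 45, 45, 45, 45, 45, 29, 16

order_id=40: amount >= 361 → 45
order_id=41: amount >= 361 → 45
order_id=42: amount >= 361 → 45
order_id=43: amount >= 216 OR channel IN ('web', 'store', 'app') → 16
order_id=44: amount >= 216 OR channel IN ('web', 'store', 'app') → 16
order_id=45: amount >= 361 → 45
order_id=46: amount >= 361 → 45
order_id=47: amount >= 361 → 45
order_id=48: amount >= 361 → 45
order_id=49: amount >= 361 → 45
order_id=50: amount >= 165 OR status = 'returned' → 29
order_id=51: amount >= 216 OR channel IN ('web', 'store', 'app') → 16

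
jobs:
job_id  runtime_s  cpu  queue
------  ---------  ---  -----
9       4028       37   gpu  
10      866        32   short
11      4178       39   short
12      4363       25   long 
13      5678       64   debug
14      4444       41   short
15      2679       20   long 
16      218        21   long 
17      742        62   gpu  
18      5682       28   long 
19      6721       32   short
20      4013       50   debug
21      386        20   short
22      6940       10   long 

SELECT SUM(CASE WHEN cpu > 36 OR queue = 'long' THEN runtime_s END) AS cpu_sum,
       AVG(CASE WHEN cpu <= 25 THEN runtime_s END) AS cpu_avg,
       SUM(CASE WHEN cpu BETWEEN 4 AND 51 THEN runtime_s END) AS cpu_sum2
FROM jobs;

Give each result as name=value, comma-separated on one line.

cpu_sum=42965, cpu_avg=2917.2, cpu_sum2=44518

[cpu_sum: cpu > 36 OR queue = 'long']
job_id=9: ✓ → 4028
job_id=10: ✗
job_id=11: ✓ → 4178
job_id=12: ✓ → 4363
job_id=13: ✓ → 5678
job_id=14: ✓ → 4444
job_id=15: ✓ → 2679
job_id=16: ✓ → 218
job_id=17: ✓ → 742
job_id=18: ✓ → 5682
job_id=19: ✗
job_id=20: ✓ → 4013
job_id=21: ✗
job_id=22: ✓ → 6940
cpu_sum = 4028 + 4178 + 4363 + 5678 + 4444 + 2679 + 218 + 742 + 5682 + 4013 + 6940 = 42965
—
[cpu_avg: cpu <= 25]
job_id=9: ✗
job_id=10: ✗
job_id=11: ✗
job_id=12: ✓ → 4363
job_id=13: ✗
job_id=14: ✗
job_id=15: ✓ → 2679
job_id=16: ✓ → 218
job_id=17: ✗
job_id=18: ✗
job_id=19: ✗
job_id=20: ✗
job_id=21: ✓ → 386
job_id=22: ✓ → 6940
cpu_avg = (4363 + 2679 + 218 + 386 + 6940) / 5 = 2917.2
—
[cpu_sum2: cpu BETWEEN 4 AND 51]
job_id=9: ✓ → 4028
job_id=10: ✓ → 866
job_id=11: ✓ → 4178
job_id=12: ✓ → 4363
job_id=13: ✗
job_id=14: ✓ → 4444
job_id=15: ✓ → 2679
job_id=16: ✓ → 218
job_id=17: ✗
job_id=18: ✓ → 5682
job_id=19: ✓ → 6721
job_id=20: ✓ → 4013
job_id=21: ✓ → 386
job_id=22: ✓ → 6940
cpu_sum2 = 4028 + 866 + 4178 + 4363 + 4444 + 2679 + 218 + 5682 + 6721 + 4013 + 386 + 6940 = 44518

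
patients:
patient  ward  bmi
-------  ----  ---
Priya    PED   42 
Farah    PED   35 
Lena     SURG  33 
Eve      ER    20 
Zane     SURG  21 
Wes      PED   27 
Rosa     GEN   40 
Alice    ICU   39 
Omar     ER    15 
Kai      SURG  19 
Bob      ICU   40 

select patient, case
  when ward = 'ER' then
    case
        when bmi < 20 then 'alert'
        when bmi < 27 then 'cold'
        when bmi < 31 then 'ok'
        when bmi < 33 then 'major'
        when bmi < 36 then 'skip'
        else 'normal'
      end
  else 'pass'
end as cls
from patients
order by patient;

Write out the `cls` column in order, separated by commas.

patient=Alice: ward='ICU' → outer ELSE → pass
patient=Bob: ward='ICU' → outer ELSE → pass
patient=Eve: ward='ER' → inner[bmi < 27] → cold
patient=Farah: ward='PED' → outer ELSE → pass
patient=Kai: ward='SURG' → outer ELSE → pass
patient=Lena: ward='SURG' → outer ELSE → pass
patient=Omar: ward='ER' → inner[bmi < 20] → alert
patient=Priya: ward='PED' → outer ELSE → pass
patient=Rosa: ward='GEN' → outer ELSE → pass
patient=Wes: ward='PED' → outer ELSE → pass
patient=Zane: ward='SURG' → outer ELSE → pass

pass, pass, cold, pass, pass, pass, alert, pass, pass, pass, pass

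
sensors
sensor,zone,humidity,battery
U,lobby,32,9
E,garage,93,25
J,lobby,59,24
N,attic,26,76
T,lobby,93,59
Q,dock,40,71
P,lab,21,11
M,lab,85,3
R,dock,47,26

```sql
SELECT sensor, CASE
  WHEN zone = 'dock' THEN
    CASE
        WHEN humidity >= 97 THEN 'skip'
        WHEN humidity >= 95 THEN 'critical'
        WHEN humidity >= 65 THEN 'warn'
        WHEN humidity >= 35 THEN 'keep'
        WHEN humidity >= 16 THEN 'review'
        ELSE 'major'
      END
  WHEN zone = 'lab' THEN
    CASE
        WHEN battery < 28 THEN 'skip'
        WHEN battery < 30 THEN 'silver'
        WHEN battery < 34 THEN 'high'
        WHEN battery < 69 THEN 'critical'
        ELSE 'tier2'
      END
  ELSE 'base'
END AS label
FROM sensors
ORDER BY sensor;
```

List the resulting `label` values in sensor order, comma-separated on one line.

sensor=E: zone='garage' → outer ELSE → base
sensor=J: zone='lobby' → outer ELSE → base
sensor=M: zone='lab' → inner[battery < 28] → skip
sensor=N: zone='attic' → outer ELSE → base
sensor=P: zone='lab' → inner[battery < 28] → skip
sensor=Q: zone='dock' → inner[humidity >= 35] → keep
sensor=R: zone='dock' → inner[humidity >= 35] → keep
sensor=T: zone='lobby' → outer ELSE → base
sensor=U: zone='lobby' → outer ELSE → base

base, base, skip, base, skip, keep, keep, base, base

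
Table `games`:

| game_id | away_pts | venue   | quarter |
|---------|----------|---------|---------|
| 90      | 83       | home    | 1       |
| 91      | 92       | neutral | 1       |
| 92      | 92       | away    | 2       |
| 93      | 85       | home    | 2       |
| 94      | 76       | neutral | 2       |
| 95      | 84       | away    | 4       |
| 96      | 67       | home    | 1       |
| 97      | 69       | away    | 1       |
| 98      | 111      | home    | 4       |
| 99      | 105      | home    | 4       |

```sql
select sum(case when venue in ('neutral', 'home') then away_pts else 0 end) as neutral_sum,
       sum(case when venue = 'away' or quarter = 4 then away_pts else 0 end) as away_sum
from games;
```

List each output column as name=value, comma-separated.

neutral_sum=619, away_sum=461

[neutral_sum: venue in ('neutral', 'home')]
game_id=90: ✓ → 83
game_id=91: ✓ → 92
game_id=92: ✗
game_id=93: ✓ → 85
game_id=94: ✓ → 76
game_id=95: ✗
game_id=96: ✓ → 67
game_id=97: ✗
game_id=98: ✓ → 111
game_id=99: ✓ → 105
neutral_sum = 83 + 92 + 85 + 76 + 67 + 111 + 105 = 619
—
[away_sum: venue = 'away' or quarter = 4]
game_id=90: ✗
game_id=91: ✗
game_id=92: ✓ → 92
game_id=93: ✗
game_id=94: ✗
game_id=95: ✓ → 84
game_id=96: ✗
game_id=97: ✓ → 69
game_id=98: ✓ → 111
game_id=99: ✓ → 105
away_sum = 92 + 84 + 69 + 111 + 105 = 461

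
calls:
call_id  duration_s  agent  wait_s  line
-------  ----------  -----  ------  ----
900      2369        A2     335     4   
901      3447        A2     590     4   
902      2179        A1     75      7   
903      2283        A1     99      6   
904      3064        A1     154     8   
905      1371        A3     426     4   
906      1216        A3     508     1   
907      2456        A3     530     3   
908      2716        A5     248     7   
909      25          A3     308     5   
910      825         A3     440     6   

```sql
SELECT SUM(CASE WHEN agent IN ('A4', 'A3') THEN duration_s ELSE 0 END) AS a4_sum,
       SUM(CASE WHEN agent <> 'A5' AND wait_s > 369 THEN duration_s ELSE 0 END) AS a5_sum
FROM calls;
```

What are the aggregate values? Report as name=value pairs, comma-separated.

[a4_sum: agent IN ('A4', 'A3')]
call_id=900: ✗
call_id=901: ✗
call_id=902: ✗
call_id=903: ✗
call_id=904: ✗
call_id=905: ✓ → 1371
call_id=906: ✓ → 1216
call_id=907: ✓ → 2456
call_id=908: ✗
call_id=909: ✓ → 25
call_id=910: ✓ → 825
a4_sum = 1371 + 1216 + 2456 + 25 + 825 = 5893
—
[a5_sum: agent <> 'A5' AND wait_s > 369]
call_id=900: ✗
call_id=901: ✓ → 3447
call_id=902: ✗
call_id=903: ✗
call_id=904: ✗
call_id=905: ✓ → 1371
call_id=906: ✓ → 1216
call_id=907: ✓ → 2456
call_id=908: ✗
call_id=909: ✗
call_id=910: ✓ → 825
a5_sum = 3447 + 1371 + 1216 + 2456 + 825 = 9315

a4_sum=5893, a5_sum=9315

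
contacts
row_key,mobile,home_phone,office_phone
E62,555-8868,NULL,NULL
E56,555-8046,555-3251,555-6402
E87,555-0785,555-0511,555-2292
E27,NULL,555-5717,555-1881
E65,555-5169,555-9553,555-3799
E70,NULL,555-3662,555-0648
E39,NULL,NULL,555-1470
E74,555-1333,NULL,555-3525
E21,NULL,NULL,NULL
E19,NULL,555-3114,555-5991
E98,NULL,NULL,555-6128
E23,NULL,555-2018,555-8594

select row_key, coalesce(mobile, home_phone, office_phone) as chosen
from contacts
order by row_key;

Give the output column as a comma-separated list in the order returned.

555-3114, NULL, 555-2018, 555-5717, 555-1470, 555-8046, 555-8868, 555-5169, 555-3662, 555-1333, 555-0785, 555-6128

row_key=E19: mobile=NULL, home_phone=555-3114 → 555-3114
row_key=E21: mobile=NULL, home_phone=NULL, office_phone=NULL (all NULL) → NULL
row_key=E23: mobile=NULL, home_phone=555-2018 → 555-2018
row_key=E27: mobile=NULL, home_phone=555-5717 → 555-5717
row_key=E39: mobile=NULL, home_phone=NULL, office_phone=555-1470 → 555-1470
row_key=E56: mobile=555-8046 → 555-8046
row_key=E62: mobile=555-8868 → 555-8868
row_key=E65: mobile=555-5169 → 555-5169
row_key=E70: mobile=NULL, home_phone=555-3662 → 555-3662
row_key=E74: mobile=555-1333 → 555-1333
row_key=E87: mobile=555-0785 → 555-0785
row_key=E98: mobile=NULL, home_phone=NULL, office_phone=555-6128 → 555-6128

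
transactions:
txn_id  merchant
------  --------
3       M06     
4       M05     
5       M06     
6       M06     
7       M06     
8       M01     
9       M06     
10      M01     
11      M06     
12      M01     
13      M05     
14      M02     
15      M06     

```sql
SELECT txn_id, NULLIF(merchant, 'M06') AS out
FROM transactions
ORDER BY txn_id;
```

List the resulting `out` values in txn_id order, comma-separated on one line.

NULL, M05, NULL, NULL, NULL, M01, NULL, M01, NULL, M01, M05, M02, NULL

txn_id=3: merchant=M06 vs M06: equal → NULL
txn_id=4: merchant=M05 vs M06: differ → M05
txn_id=5: merchant=M06 vs M06: equal → NULL
txn_id=6: merchant=M06 vs M06: equal → NULL
txn_id=7: merchant=M06 vs M06: equal → NULL
txn_id=8: merchant=M01 vs M06: differ → M01
txn_id=9: merchant=M06 vs M06: equal → NULL
txn_id=10: merchant=M01 vs M06: differ → M01
txn_id=11: merchant=M06 vs M06: equal → NULL
txn_id=12: merchant=M01 vs M06: differ → M01
txn_id=13: merchant=M05 vs M06: differ → M05
txn_id=14: merchant=M02 vs M06: differ → M02
txn_id=15: merchant=M06 vs M06: equal → NULL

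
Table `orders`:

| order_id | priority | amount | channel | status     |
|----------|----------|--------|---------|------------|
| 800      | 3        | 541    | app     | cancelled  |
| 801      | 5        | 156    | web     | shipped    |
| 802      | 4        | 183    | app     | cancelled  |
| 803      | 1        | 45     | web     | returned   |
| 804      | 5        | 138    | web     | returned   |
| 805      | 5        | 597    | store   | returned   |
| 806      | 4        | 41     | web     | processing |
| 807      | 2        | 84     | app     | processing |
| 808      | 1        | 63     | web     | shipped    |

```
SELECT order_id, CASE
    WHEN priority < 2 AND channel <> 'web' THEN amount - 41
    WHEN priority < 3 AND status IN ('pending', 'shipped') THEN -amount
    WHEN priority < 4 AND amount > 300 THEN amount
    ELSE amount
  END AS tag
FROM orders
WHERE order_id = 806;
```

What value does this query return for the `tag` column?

order_id = 806: priority=4, amount=41, channel=web, status=processing.
priority < 2 AND channel <> 'web' → false
priority < 3 AND status IN ('pending', 'shipped') → false
priority < 4 AND amount > 300 → false
No prior WHEN matched → ELSE → 41

41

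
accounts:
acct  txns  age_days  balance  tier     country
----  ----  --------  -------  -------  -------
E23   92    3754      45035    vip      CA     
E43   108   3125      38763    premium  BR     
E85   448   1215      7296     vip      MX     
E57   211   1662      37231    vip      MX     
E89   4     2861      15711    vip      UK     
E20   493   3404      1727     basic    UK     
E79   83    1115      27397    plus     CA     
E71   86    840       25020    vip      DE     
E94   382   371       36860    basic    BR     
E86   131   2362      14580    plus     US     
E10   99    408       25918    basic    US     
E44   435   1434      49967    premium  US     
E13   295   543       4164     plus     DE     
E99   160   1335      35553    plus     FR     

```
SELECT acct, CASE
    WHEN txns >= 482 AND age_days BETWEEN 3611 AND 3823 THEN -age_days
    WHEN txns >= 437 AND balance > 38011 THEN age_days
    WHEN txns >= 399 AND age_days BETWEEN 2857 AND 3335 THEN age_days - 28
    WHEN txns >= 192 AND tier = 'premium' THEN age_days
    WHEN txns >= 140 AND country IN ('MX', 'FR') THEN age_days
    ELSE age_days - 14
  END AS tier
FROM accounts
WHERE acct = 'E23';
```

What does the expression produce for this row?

acct = E23: txns=92, age_days=3754, balance=45035, tier=vip, country=CA.
txns >= 482 AND age_days BETWEEN 3611 AND 3823 → false
txns >= 437 AND balance > 38011 → false
txns >= 399 AND age_days BETWEEN 2857 AND 3335 → false
txns >= 192 AND tier = 'premium' → false
txns >= 140 AND country IN ('MX', 'FR') → false
No prior WHEN matched → ELSE → 3740

3740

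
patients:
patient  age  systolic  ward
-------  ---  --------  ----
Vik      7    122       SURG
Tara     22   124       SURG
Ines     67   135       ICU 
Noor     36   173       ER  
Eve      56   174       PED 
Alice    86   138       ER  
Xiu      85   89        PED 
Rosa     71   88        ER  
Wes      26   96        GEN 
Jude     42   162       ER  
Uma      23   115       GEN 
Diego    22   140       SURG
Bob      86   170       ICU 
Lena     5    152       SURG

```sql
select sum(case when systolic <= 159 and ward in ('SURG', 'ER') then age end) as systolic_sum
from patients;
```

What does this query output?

213

patient=Vik: ✓ → 7
patient=Tara: ✓ → 22
patient=Ines: ✗
patient=Noor: ✗
patient=Eve: ✗
patient=Alice: ✓ → 86
patient=Xiu: ✗
patient=Rosa: ✓ → 71
patient=Wes: ✗
patient=Jude: ✗
patient=Uma: ✗
patient=Diego: ✓ → 22
patient=Bob: ✗
patient=Lena: ✓ → 5
systolic_sum = 7 + 22 + 86 + 71 + 22 + 5 = 213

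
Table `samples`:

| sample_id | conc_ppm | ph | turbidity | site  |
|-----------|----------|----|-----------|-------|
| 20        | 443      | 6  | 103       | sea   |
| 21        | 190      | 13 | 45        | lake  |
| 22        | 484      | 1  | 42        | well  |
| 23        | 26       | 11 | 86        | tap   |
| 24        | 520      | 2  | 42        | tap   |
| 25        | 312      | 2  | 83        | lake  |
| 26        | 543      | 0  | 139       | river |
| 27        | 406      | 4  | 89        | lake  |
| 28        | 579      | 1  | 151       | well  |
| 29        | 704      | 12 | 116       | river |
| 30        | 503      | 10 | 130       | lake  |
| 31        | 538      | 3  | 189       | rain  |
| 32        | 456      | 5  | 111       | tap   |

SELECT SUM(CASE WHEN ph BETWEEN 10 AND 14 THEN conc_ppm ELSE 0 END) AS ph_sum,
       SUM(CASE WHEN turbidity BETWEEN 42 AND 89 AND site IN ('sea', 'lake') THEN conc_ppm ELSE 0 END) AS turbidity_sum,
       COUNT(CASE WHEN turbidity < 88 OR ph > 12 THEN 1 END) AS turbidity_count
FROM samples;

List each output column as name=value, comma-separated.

[ph_sum: ph BETWEEN 10 AND 14]
sample_id=20: ✗
sample_id=21: ✓ → 190
sample_id=22: ✗
sample_id=23: ✓ → 26
sample_id=24: ✗
sample_id=25: ✗
sample_id=26: ✗
sample_id=27: ✗
sample_id=28: ✗
sample_id=29: ✓ → 704
sample_id=30: ✓ → 503
sample_id=31: ✗
sample_id=32: ✗
ph_sum = 190 + 26 + 704 + 503 = 1423
—
[turbidity_sum: turbidity BETWEEN 42 AND 89 AND site IN ('sea', 'lake')]
sample_id=20: ✗
sample_id=21: ✓ → 190
sample_id=22: ✗
sample_id=23: ✗
sample_id=24: ✗
sample_id=25: ✓ → 312
sample_id=26: ✗
sample_id=27: ✓ → 406
sample_id=28: ✗
sample_id=29: ✗
sample_id=30: ✗
sample_id=31: ✗
sample_id=32: ✗
turbidity_sum = 190 + 312 + 406 = 908
—
[turbidity_count: turbidity < 88 OR ph > 12]
sample_id=20: ✗
sample_id=21: ✓ → 1
sample_id=22: ✓ → 1
sample_id=23: ✓ → 1
sample_id=24: ✓ → 1
sample_id=25: ✓ → 1
sample_id=26: ✗
sample_id=27: ✗
sample_id=28: ✗
sample_id=29: ✗
sample_id=30: ✗
sample_id=31: ✗
sample_id=32: ✗
turbidity_count = COUNT(1, 1, 1, 1, 1) = 5

ph_sum=1423, turbidity_sum=908, turbidity_count=5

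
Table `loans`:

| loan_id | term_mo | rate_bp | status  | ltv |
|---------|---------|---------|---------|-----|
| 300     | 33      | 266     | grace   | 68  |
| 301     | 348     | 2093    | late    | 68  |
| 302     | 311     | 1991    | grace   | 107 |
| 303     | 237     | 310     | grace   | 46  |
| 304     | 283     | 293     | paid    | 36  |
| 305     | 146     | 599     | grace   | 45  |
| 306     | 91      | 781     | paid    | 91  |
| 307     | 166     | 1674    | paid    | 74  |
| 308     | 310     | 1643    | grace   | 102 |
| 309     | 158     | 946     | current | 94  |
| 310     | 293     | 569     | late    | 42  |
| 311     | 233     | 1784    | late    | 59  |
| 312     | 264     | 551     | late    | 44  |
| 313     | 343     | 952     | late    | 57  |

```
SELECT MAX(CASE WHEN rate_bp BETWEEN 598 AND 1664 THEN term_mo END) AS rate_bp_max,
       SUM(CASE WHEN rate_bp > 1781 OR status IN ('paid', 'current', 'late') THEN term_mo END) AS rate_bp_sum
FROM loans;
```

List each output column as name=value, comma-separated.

rate_bp_max=343, rate_bp_sum=2490

[rate_bp_max: rate_bp BETWEEN 598 AND 1664]
loan_id=300: ✗
loan_id=301: ✗
loan_id=302: ✗
loan_id=303: ✗
loan_id=304: ✗
loan_id=305: ✓ → 146
loan_id=306: ✓ → 91
loan_id=307: ✗
loan_id=308: ✓ → 310
loan_id=309: ✓ → 158
loan_id=310: ✗
loan_id=311: ✗
loan_id=312: ✗
loan_id=313: ✓ → 343
rate_bp_max = MAX(146, 91, 310, 158, 343) = 343
—
[rate_bp_sum: rate_bp > 1781 OR status IN ('paid', 'current', 'late')]
loan_id=300: ✗
loan_id=301: ✓ → 348
loan_id=302: ✓ → 311
loan_id=303: ✗
loan_id=304: ✓ → 283
loan_id=305: ✗
loan_id=306: ✓ → 91
loan_id=307: ✓ → 166
loan_id=308: ✗
loan_id=309: ✓ → 158
loan_id=310: ✓ → 293
loan_id=311: ✓ → 233
loan_id=312: ✓ → 264
loan_id=313: ✓ → 343
rate_bp_sum = 348 + 311 + 283 + 91 + 166 + 158 + 293 + 233 + 264 + 343 = 2490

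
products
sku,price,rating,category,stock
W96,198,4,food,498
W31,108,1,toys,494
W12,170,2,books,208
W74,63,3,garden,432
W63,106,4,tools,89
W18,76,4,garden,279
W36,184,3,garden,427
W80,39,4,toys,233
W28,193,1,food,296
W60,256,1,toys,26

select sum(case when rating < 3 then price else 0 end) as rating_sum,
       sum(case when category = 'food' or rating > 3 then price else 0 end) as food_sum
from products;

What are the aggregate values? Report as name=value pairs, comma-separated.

[rating_sum: rating < 3]
sku=W96: ✗
sku=W31: ✓ → 108
sku=W12: ✓ → 170
sku=W74: ✗
sku=W63: ✗
sku=W18: ✗
sku=W36: ✗
sku=W80: ✗
sku=W28: ✓ → 193
sku=W60: ✓ → 256
rating_sum = 108 + 170 + 193 + 256 = 727
—
[food_sum: category = 'food' or rating > 3]
sku=W96: ✓ → 198
sku=W31: ✗
sku=W12: ✗
sku=W74: ✗
sku=W63: ✓ → 106
sku=W18: ✓ → 76
sku=W36: ✗
sku=W80: ✓ → 39
sku=W28: ✓ → 193
sku=W60: ✗
food_sum = 198 + 106 + 76 + 39 + 193 = 612

rating_sum=727, food_sum=612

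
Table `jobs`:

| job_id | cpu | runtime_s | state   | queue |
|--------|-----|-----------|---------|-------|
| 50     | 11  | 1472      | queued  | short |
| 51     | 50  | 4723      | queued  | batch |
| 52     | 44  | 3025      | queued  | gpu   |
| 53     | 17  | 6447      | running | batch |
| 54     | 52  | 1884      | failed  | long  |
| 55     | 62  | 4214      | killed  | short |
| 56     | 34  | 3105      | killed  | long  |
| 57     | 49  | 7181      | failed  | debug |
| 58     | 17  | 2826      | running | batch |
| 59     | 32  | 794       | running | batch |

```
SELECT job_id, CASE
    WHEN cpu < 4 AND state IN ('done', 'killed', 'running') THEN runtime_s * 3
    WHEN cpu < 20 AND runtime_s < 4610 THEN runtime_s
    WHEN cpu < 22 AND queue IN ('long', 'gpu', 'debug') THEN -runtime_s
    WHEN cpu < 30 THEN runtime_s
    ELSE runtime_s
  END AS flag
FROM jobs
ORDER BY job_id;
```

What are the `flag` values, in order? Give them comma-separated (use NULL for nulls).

1472, 4723, 3025, 6447, 1884, 4214, 3105, 7181, 2826, 794

job_id=50: cpu < 20 AND runtime_s < 4610 → 1472
job_id=51: ELSE → 4723
job_id=52: ELSE → 3025
job_id=53: cpu < 30 → 6447
job_id=54: ELSE → 1884
job_id=55: ELSE → 4214
job_id=56: ELSE → 3105
job_id=57: ELSE → 7181
job_id=58: cpu < 20 AND runtime_s < 4610 → 2826
job_id=59: ELSE → 794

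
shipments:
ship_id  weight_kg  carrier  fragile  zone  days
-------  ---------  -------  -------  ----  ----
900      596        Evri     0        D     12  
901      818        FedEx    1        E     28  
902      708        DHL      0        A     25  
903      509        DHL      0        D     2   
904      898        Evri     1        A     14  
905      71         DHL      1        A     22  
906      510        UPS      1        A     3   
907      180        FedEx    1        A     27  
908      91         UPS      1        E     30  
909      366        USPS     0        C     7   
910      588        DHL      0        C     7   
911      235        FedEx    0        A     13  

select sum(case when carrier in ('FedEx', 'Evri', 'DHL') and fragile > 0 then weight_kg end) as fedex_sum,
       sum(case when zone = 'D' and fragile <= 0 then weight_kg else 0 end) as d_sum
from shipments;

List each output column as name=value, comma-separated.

fedex_sum=1967, d_sum=1105

[fedex_sum: carrier in ('FedEx', 'Evri', 'DHL') and fragile > 0]
ship_id=900: ✗
ship_id=901: ✓ → 818
ship_id=902: ✗
ship_id=903: ✗
ship_id=904: ✓ → 898
ship_id=905: ✓ → 71
ship_id=906: ✗
ship_id=907: ✓ → 180
ship_id=908: ✗
ship_id=909: ✗
ship_id=910: ✗
ship_id=911: ✗
fedex_sum = 818 + 898 + 71 + 180 = 1967
—
[d_sum: zone = 'D' and fragile <= 0]
ship_id=900: ✓ → 596
ship_id=901: ✗
ship_id=902: ✗
ship_id=903: ✓ → 509
ship_id=904: ✗
ship_id=905: ✗
ship_id=906: ✗
ship_id=907: ✗
ship_id=908: ✗
ship_id=909: ✗
ship_id=910: ✗
ship_id=911: ✗
d_sum = 596 + 509 = 1105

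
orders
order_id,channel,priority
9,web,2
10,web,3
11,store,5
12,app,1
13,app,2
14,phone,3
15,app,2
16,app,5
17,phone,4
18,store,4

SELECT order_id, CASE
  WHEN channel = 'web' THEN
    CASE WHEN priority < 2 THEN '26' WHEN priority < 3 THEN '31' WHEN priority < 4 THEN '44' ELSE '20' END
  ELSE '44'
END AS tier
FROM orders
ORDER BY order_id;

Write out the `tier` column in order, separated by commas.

31, 44, 44, 44, 44, 44, 44, 44, 44, 44

order_id=9: channel='web' → inner[priority < 3] → 31
order_id=10: channel='web' → inner[priority < 4] → 44
order_id=11: channel='store' → outer ELSE → 44
order_id=12: channel='app' → outer ELSE → 44
order_id=13: channel='app' → outer ELSE → 44
order_id=14: channel='phone' → outer ELSE → 44
order_id=15: channel='app' → outer ELSE → 44
order_id=16: channel='app' → outer ELSE → 44
order_id=17: channel='phone' → outer ELSE → 44
order_id=18: channel='store' → outer ELSE → 44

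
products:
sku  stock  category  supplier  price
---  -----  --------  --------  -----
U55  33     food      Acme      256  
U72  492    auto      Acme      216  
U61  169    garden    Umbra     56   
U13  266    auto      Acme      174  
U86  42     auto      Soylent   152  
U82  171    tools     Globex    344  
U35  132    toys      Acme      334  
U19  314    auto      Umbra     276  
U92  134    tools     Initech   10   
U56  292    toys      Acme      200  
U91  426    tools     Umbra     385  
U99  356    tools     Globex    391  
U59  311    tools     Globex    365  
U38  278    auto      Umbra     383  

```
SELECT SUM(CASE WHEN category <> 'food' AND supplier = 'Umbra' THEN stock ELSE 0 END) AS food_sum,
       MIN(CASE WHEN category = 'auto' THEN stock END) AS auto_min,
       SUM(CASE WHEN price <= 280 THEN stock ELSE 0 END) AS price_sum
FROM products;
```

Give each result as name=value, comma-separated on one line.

food_sum=1187, auto_min=42, price_sum=1742

[food_sum: category <> 'food' AND supplier = 'Umbra']
sku=U55: ✗
sku=U72: ✗
sku=U61: ✓ → 169
sku=U13: ✗
sku=U86: ✗
sku=U82: ✗
sku=U35: ✗
sku=U19: ✓ → 314
sku=U92: ✗
sku=U56: ✗
sku=U91: ✓ → 426
sku=U99: ✗
sku=U59: ✗
sku=U38: ✓ → 278
food_sum = 169 + 314 + 426 + 278 = 1187
—
[auto_min: category = 'auto']
sku=U55: ✗
sku=U72: ✓ → 492
sku=U61: ✗
sku=U13: ✓ → 266
sku=U86: ✓ → 42
sku=U82: ✗
sku=U35: ✗
sku=U19: ✓ → 314
sku=U92: ✗
sku=U56: ✗
sku=U91: ✗
sku=U99: ✗
sku=U59: ✗
sku=U38: ✓ → 278
auto_min = MIN(492, 266, 42, 314, 278) = 42
—
[price_sum: price <= 280]
sku=U55: ✓ → 33
sku=U72: ✓ → 492
sku=U61: ✓ → 169
sku=U13: ✓ → 266
sku=U86: ✓ → 42
sku=U82: ✗
sku=U35: ✗
sku=U19: ✓ → 314
sku=U92: ✓ → 134
sku=U56: ✓ → 292
sku=U91: ✗
sku=U99: ✗
sku=U59: ✗
sku=U38: ✗
price_sum = 33 + 492 + 169 + 266 + 42 + 314 + 134 + 292 = 1742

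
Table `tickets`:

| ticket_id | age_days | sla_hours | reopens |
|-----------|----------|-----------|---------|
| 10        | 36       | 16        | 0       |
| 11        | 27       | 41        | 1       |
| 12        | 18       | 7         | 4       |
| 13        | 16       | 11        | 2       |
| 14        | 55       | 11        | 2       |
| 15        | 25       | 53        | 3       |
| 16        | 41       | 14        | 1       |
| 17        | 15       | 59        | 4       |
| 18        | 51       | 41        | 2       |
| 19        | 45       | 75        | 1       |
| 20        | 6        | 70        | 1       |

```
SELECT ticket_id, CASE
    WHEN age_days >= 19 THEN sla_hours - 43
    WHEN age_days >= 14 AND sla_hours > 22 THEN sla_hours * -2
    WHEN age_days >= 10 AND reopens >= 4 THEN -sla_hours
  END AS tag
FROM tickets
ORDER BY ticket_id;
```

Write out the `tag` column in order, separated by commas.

-27, -2, -7, NULL, -32, 10, -29, -118, -2, 32, NULL

ticket_id=10: age_days >= 19 → -27
ticket_id=11: age_days >= 19 → -2
ticket_id=12: age_days >= 10 AND reopens >= 4 → -7
ticket_id=13: (no match → NULL) → NULL
ticket_id=14: age_days >= 19 → -32
ticket_id=15: age_days >= 19 → 10
ticket_id=16: age_days >= 19 → -29
ticket_id=17: age_days >= 14 AND sla_hours > 22 → -118
ticket_id=18: age_days >= 19 → -2
ticket_id=19: age_days >= 19 → 32
ticket_id=20: (no match → NULL) → NULL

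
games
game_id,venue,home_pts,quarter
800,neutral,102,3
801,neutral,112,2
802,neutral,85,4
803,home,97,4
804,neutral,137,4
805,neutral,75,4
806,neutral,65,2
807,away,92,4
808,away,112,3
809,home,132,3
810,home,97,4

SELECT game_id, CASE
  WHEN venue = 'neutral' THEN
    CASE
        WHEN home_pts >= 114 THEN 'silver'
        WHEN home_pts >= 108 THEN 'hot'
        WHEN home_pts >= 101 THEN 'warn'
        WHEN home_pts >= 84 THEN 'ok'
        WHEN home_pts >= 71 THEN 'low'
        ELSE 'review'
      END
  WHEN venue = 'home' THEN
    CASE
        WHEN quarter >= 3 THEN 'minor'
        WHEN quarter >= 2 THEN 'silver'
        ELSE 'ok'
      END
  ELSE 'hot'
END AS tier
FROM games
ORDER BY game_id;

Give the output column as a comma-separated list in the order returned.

warn, hot, ok, minor, silver, low, review, hot, hot, minor, minor

game_id=800: venue='neutral' → inner[home_pts >= 101] → warn
game_id=801: venue='neutral' → inner[home_pts >= 108] → hot
game_id=802: venue='neutral' → inner[home_pts >= 84] → ok
game_id=803: venue='home' → inner[quarter >= 3] → minor
game_id=804: venue='neutral' → inner[home_pts >= 114] → silver
game_id=805: venue='neutral' → inner[home_pts >= 71] → low
game_id=806: venue='neutral' → inner[ELSE] → review
game_id=807: venue='away' → outer ELSE → hot
game_id=808: venue='away' → outer ELSE → hot
game_id=809: venue='home' → inner[quarter >= 3] → minor
game_id=810: venue='home' → inner[quarter >= 3] → minor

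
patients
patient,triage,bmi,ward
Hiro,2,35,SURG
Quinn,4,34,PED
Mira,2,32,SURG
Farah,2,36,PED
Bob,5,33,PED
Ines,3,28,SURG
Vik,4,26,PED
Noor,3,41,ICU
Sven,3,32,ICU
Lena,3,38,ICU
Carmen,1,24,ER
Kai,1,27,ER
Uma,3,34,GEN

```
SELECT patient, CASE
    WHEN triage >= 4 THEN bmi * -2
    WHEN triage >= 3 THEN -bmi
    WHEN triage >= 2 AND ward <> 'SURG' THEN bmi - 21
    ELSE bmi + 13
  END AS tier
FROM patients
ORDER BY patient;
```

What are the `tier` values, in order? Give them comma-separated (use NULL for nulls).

-66, 37, 15, 48, -28, 40, -38, 45, -41, -68, -32, -34, -52

patient=Bob: triage >= 4 → -66
patient=Carmen: ELSE → 37
patient=Farah: triage >= 2 AND ward <> 'SURG' → 15
patient=Hiro: ELSE → 48
patient=Ines: triage >= 3 → -28
patient=Kai: ELSE → 40
patient=Lena: triage >= 3 → -38
patient=Mira: ELSE → 45
patient=Noor: triage >= 3 → -41
patient=Quinn: triage >= 4 → -68
patient=Sven: triage >= 3 → -32
patient=Uma: triage >= 3 → -34
patient=Vik: triage >= 4 → -52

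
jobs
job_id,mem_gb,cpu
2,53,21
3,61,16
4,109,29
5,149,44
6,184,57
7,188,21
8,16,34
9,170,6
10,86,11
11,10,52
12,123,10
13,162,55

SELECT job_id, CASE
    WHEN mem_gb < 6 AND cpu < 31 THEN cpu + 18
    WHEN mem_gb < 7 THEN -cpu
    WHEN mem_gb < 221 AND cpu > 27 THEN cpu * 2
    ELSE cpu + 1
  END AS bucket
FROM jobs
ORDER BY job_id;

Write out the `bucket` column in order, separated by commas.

job_id=2: ELSE → 22
job_id=3: ELSE → 17
job_id=4: mem_gb < 221 AND cpu > 27 → 58
job_id=5: mem_gb < 221 AND cpu > 27 → 88
job_id=6: mem_gb < 221 AND cpu > 27 → 114
job_id=7: ELSE → 22
job_id=8: mem_gb < 221 AND cpu > 27 → 68
job_id=9: ELSE → 7
job_id=10: ELSE → 12
job_id=11: mem_gb < 221 AND cpu > 27 → 104
job_id=12: ELSE → 11
job_id=13: mem_gb < 221 AND cpu > 27 → 110

22, 17, 58, 88, 114, 22, 68, 7, 12, 104, 11, 110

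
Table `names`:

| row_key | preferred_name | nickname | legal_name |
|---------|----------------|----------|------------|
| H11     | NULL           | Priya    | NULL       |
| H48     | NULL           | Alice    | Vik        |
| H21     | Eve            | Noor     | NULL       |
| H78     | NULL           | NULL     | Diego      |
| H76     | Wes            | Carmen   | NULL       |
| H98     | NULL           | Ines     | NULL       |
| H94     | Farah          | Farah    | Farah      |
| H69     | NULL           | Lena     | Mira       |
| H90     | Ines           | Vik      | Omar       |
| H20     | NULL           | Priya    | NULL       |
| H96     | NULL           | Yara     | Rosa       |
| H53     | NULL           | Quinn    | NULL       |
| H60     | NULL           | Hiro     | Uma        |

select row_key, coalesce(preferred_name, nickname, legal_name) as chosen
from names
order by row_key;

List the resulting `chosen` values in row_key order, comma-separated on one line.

Priya, Priya, Eve, Alice, Quinn, Hiro, Lena, Wes, Diego, Ines, Farah, Yara, Ines

row_key=H11: preferred_name=NULL, nickname=Priya → Priya
row_key=H20: preferred_name=NULL, nickname=Priya → Priya
row_key=H21: preferred_name=Eve → Eve
row_key=H48: preferred_name=NULL, nickname=Alice → Alice
row_key=H53: preferred_name=NULL, nickname=Quinn → Quinn
row_key=H60: preferred_name=NULL, nickname=Hiro → Hiro
row_key=H69: preferred_name=NULL, nickname=Lena → Lena
row_key=H76: preferred_name=Wes → Wes
row_key=H78: preferred_name=NULL, nickname=NULL, legal_name=Diego → Diego
row_key=H90: preferred_name=Ines → Ines
row_key=H94: preferred_name=Farah → Farah
row_key=H96: preferred_name=NULL, nickname=Yara → Yara
row_key=H98: preferred_name=NULL, nickname=Ines → Ines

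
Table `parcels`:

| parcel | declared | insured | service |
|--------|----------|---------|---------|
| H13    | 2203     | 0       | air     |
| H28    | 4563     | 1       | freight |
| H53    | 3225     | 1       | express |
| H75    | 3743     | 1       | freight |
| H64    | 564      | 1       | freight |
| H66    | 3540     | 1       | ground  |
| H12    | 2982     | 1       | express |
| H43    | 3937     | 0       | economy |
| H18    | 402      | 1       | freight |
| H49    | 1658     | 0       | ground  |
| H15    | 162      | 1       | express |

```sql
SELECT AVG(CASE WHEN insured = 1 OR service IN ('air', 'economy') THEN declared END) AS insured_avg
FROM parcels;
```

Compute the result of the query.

parcel=H13: ✓ → 2203
parcel=H28: ✓ → 4563
parcel=H53: ✓ → 3225
parcel=H75: ✓ → 3743
parcel=H64: ✓ → 564
parcel=H66: ✓ → 3540
parcel=H12: ✓ → 2982
parcel=H43: ✓ → 3937
parcel=H18: ✓ → 402
parcel=H49: ✗
parcel=H15: ✓ → 162
insured_avg = (2203 + 4563 + 3225 + 3743 + 564 + 3540 + 2982 + 3937 + 402 + 162) / 10 = 2532.1

2532.1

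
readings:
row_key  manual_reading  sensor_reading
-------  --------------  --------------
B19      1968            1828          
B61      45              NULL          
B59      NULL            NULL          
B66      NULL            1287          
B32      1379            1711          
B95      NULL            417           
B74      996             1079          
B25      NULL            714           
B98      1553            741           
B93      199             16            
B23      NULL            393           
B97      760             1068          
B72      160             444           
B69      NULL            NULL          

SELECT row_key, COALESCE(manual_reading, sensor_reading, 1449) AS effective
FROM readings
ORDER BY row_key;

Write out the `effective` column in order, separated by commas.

row_key=B19: manual_reading=1968 → 1968
row_key=B23: manual_reading=NULL, sensor_reading=393 → 393
row_key=B25: manual_reading=NULL, sensor_reading=714 → 714
row_key=B32: manual_reading=1379 → 1379
row_key=B59: manual_reading=NULL, sensor_reading=NULL, → literal 1449 → 1449
row_key=B61: manual_reading=45 → 45
row_key=B66: manual_reading=NULL, sensor_reading=1287 → 1287
row_key=B69: manual_reading=NULL, sensor_reading=NULL, → literal 1449 → 1449
row_key=B72: manual_reading=160 → 160
row_key=B74: manual_reading=996 → 996
row_key=B93: manual_reading=199 → 199
row_key=B95: manual_reading=NULL, sensor_reading=417 → 417
row_key=B97: manual_reading=760 → 760
row_key=B98: manual_reading=1553 → 1553

1968, 393, 714, 1379, 1449, 45, 1287, 1449, 160, 996, 199, 417, 760, 1553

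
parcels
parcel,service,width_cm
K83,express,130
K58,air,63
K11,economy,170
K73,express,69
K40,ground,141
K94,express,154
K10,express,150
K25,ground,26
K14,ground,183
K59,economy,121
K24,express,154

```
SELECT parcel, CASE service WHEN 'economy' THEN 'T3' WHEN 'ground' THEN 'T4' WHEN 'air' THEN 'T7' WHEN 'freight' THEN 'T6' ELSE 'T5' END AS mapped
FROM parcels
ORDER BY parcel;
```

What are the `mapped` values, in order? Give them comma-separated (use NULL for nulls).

T5, T3, T4, T5, T4, T4, T7, T3, T5, T5, T5

parcel=K10: ELSE → T5
parcel=K11: service='economy' → T3
parcel=K14: service='ground' → T4
parcel=K24: ELSE → T5
parcel=K25: service='ground' → T4
parcel=K40: service='ground' → T4
parcel=K58: service='air' → T7
parcel=K59: service='economy' → T3
parcel=K73: ELSE → T5
parcel=K83: ELSE → T5
parcel=K94: ELSE → T5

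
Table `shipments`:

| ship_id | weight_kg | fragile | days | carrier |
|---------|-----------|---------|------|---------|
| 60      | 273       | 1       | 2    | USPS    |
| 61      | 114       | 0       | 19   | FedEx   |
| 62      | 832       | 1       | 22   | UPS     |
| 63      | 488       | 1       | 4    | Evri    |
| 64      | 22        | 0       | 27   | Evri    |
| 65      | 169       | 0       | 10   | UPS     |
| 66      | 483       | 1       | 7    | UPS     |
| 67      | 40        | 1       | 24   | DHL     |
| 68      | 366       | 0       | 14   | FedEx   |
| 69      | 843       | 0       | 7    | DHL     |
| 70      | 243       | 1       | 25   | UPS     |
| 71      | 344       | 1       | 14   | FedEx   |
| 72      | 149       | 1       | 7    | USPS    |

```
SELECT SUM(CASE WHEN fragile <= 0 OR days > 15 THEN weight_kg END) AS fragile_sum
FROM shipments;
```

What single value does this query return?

ship_id=60: ✗
ship_id=61: ✓ → 114
ship_id=62: ✓ → 832
ship_id=63: ✗
ship_id=64: ✓ → 22
ship_id=65: ✓ → 169
ship_id=66: ✗
ship_id=67: ✓ → 40
ship_id=68: ✓ → 366
ship_id=69: ✓ → 843
ship_id=70: ✓ → 243
ship_id=71: ✗
ship_id=72: ✗
fragile_sum = 114 + 832 + 22 + 169 + 40 + 366 + 843 + 243 = 2629

2629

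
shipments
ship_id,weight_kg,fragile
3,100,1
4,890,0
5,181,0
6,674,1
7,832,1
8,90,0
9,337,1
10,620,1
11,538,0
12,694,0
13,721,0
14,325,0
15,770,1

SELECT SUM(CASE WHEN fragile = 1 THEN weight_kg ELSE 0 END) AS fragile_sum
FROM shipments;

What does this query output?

3333

ship_id=3: ✓ → 100
ship_id=4: ✗
ship_id=5: ✗
ship_id=6: ✓ → 674
ship_id=7: ✓ → 832
ship_id=8: ✗
ship_id=9: ✓ → 337
ship_id=10: ✓ → 620
ship_id=11: ✗
ship_id=12: ✗
ship_id=13: ✗
ship_id=14: ✗
ship_id=15: ✓ → 770
fragile_sum = 100 + 674 + 832 + 337 + 620 + 770 = 3333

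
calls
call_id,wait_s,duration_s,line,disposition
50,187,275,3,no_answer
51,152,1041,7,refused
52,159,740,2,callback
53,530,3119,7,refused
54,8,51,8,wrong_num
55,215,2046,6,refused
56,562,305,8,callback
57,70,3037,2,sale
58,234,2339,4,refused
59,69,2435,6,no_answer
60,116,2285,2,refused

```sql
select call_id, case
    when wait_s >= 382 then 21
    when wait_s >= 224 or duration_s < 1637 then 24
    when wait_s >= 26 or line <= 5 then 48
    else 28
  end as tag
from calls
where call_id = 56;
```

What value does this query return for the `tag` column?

21

call_id = 56: wait_s=562, duration_s=305, line=8, disposition=callback.
wait_s >= 382 → true → 21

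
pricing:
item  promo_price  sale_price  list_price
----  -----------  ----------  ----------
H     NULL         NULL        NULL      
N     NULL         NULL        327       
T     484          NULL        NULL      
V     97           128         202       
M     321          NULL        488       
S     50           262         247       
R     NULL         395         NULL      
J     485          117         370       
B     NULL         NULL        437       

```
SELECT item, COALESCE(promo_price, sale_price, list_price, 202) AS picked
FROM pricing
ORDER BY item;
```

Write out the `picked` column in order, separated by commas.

item=B: promo_price=NULL, sale_price=NULL, list_price=437 → 437
item=H: promo_price=NULL, sale_price=NULL, list_price=NULL, → literal 202 → 202
item=J: promo_price=485 → 485
item=M: promo_price=321 → 321
item=N: promo_price=NULL, sale_price=NULL, list_price=327 → 327
item=R: promo_price=NULL, sale_price=395 → 395
item=S: promo_price=50 → 50
item=T: promo_price=484 → 484
item=V: promo_price=97 → 97

437, 202, 485, 321, 327, 395, 50, 484, 97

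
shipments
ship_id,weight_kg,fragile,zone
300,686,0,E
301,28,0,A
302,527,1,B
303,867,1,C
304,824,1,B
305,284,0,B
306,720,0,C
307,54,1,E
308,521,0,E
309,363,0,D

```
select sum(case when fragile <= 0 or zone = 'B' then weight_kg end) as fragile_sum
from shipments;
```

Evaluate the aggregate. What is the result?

3953

ship_id=300: ✓ → 686
ship_id=301: ✓ → 28
ship_id=302: ✓ → 527
ship_id=303: ✗
ship_id=304: ✓ → 824
ship_id=305: ✓ → 284
ship_id=306: ✓ → 720
ship_id=307: ✗
ship_id=308: ✓ → 521
ship_id=309: ✓ → 363
fragile_sum = 686 + 28 + 527 + 824 + 284 + 720 + 521 + 363 = 3953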